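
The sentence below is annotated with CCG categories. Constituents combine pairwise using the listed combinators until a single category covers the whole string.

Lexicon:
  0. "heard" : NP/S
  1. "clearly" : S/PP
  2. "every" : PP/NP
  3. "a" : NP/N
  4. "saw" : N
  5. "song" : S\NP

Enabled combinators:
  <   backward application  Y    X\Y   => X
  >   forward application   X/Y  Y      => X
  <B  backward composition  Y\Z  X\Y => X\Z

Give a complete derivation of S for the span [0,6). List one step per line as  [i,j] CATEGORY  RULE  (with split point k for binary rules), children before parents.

[0,1] NP/S  lex  "heard"
[1,2] S/PP  lex  "clearly"
[2,3] PP/NP  lex  "every"
[3,4] NP/N  lex  "a"
[4,5] N  lex  "saw"
[3,5] NP  >  k=4
[2,5] PP  >  k=3
[1,5] S  >  k=2
[0,5] NP  >  k=1
[5,6] S\NP  lex  "song"
[0,6] S  <  k=5

[0,6] S   <
  [0,5] NP   >
    [0,1] "heard" : NP/S
    [1,5] S   >
      [1,2] "clearly" : S/PP
      [2,5] PP   >
        [2,3] "every" : PP/NP
        [3,5] NP   >
          [3,4] "a" : NP/N
          [4,5] "saw" : N
  [5,6] "song" : S\NP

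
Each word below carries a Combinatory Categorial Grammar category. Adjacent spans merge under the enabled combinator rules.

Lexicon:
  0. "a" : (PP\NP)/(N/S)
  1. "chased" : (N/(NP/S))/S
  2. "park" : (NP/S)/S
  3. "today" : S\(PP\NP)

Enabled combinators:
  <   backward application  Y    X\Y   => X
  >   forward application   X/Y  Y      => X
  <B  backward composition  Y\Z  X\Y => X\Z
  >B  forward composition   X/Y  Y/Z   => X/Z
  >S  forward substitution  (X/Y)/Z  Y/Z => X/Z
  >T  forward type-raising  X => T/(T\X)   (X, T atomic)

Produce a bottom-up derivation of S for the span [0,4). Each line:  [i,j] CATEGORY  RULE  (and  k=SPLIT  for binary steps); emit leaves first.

[0,1] (PP\NP)/(N/S)  lex  "a"
[1,2] (N/(NP/S))/S  lex  "chased"
[2,3] (NP/S)/S  lex  "park"
[1,3] N/S  >S  k=2
[0,3] PP\NP  >  k=1
[3,4] S\(PP\NP)  lex  "today"
[0,4] S  <  k=3

[0,4] S   <
  [0,3] PP\NP   >
    [0,1] "a" : (PP\NP)/(N/S)
    [1,3] N/S   >S
      [1,2] "chased" : (N/(NP/S))/S
      [2,3] "park" : (NP/S)/S
  [3,4] "today" : S\(PP\NP)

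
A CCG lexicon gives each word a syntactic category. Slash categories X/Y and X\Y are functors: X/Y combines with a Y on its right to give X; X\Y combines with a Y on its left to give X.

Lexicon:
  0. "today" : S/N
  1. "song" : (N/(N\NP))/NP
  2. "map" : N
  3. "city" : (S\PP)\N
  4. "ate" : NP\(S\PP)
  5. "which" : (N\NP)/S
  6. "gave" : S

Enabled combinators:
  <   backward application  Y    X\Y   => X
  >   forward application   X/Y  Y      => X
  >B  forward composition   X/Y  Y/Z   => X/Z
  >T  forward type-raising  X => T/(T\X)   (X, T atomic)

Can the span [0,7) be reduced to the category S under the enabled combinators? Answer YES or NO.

YES

[0,7] S   >
  [0,1] "today" : S/N
  [1,7] N   >
    [1,5] N/(N\NP)   >
      [1,2] "song" : (N/(N\NP))/NP
      [2,5] NP   <
        [2,4] S\PP   <
          [2,3] "map" : N
          [3,4] "city" : (S\PP)\N
        [4,5] "ate" : NP\(S\PP)
    [5,7] N\NP   >
      [5,6] "which" : (N\NP)/S
      [6,7] "gave" : S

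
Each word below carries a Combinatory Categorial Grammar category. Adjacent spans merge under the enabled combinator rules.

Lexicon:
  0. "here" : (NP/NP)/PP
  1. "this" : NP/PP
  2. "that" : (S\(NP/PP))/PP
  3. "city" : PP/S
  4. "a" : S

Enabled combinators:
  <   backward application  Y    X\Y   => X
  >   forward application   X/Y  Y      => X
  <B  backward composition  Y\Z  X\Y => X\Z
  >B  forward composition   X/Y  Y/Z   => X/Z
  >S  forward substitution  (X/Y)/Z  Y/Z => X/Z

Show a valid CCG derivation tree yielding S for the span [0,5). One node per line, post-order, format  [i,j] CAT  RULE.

[0,5] S   <
  [0,2] NP/PP   >S
    [0,1] "here" : (NP/NP)/PP
    [1,2] "this" : NP/PP
  [2,5] S\(NP/PP)   >
    [2,3] "that" : (S\(NP/PP))/PP
    [3,5] PP   >
      [3,4] "city" : PP/S
      [4,5] "a" : S

[0,1] (NP/NP)/PP  lex  "here"
[1,2] NP/PP  lex  "this"
[0,2] NP/PP  >S  k=1
[2,3] (S\(NP/PP))/PP  lex  "that"
[3,4] PP/S  lex  "city"
[4,5] S  lex  "a"
[3,5] PP  >  k=4
[2,5] S\(NP/PP)  >  k=3
[0,5] S  <  k=2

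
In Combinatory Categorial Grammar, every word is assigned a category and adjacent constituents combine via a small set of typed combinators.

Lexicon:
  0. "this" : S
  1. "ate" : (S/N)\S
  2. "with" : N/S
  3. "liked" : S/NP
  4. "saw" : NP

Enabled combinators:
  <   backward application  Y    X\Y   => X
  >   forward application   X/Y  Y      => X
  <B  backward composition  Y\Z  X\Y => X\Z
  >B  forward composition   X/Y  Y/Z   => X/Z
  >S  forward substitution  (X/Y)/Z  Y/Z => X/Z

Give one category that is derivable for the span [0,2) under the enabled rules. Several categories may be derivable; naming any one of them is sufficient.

[0,5] S   >
  [0,2] S/N   <
    [0,1] "this" : S
    [1,2] "ate" : (S/N)\S
  [2,5] N   >
    [2,4] N/NP   >B
      [2,3] "with" : N/S
      [3,4] "liked" : S/NP
    [4,5] "saw" : NP

S/N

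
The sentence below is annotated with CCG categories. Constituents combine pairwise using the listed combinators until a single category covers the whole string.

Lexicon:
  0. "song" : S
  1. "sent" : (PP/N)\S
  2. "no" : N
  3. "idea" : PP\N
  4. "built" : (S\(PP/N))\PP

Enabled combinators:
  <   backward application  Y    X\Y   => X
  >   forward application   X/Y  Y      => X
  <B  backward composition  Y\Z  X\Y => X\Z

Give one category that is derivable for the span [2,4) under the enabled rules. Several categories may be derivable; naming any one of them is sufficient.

PP

[0,5] S   <
  [0,2] PP/N   <
    [0,1] "song" : S
    [1,2] "sent" : (PP/N)\S
  [2,5] S\(PP/N)   <
    [2,4] PP   <
      [2,3] "no" : N
      [3,4] "idea" : PP\N
    [4,5] "built" : (S\(PP/N))\PP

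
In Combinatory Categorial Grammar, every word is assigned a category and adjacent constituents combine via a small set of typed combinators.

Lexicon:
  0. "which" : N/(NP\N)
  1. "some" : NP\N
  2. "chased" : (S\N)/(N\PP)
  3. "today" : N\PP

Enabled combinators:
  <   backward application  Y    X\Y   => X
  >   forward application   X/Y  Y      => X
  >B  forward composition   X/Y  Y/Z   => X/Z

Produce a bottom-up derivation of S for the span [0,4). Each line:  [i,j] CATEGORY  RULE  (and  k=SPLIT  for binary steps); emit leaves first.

[0,1] N/(NP\N)  lex  "which"
[1,2] NP\N  lex  "some"
[0,2] N  >  k=1
[2,3] (S\N)/(N\PP)  lex  "chased"
[3,4] N\PP  lex  "today"
[2,4] S\N  >  k=3
[0,4] S  <  k=2

[0,4] S   <
  [0,2] N   >
    [0,1] "which" : N/(NP\N)
    [1,2] "some" : NP\N
  [2,4] S\N   >
    [2,3] "chased" : (S\N)/(N\PP)
    [3,4] "today" : N\PP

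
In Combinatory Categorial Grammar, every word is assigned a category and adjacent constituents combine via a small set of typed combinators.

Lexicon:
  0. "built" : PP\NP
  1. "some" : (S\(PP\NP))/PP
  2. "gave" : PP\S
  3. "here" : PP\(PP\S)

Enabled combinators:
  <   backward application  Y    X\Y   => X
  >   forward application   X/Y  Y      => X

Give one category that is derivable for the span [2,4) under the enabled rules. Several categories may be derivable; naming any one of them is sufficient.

[0,4] S   <
  [0,1] "built" : PP\NP
  [1,4] S\(PP\NP)   >
    [1,2] "some" : (S\(PP\NP))/PP
    [2,4] PP   <
      [2,3] "gave" : PP\S
      [3,4] "here" : PP\(PP\S)

PP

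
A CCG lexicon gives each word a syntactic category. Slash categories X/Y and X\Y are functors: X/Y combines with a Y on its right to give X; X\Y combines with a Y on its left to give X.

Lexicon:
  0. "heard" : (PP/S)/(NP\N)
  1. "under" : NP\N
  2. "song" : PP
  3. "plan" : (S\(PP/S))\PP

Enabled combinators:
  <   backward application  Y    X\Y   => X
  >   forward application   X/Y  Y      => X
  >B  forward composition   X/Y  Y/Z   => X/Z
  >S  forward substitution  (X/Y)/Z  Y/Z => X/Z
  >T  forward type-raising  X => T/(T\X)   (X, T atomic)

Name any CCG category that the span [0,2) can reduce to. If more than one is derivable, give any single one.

[0,4] S   <
  [0,2] PP/S   >
    [0,1] "heard" : (PP/S)/(NP\N)
    [1,2] "under" : NP\N
  [2,4] S\(PP/S)   <
    [2,3] "song" : PP
    [3,4] "plan" : (S\(PP/S))\PP

PP/S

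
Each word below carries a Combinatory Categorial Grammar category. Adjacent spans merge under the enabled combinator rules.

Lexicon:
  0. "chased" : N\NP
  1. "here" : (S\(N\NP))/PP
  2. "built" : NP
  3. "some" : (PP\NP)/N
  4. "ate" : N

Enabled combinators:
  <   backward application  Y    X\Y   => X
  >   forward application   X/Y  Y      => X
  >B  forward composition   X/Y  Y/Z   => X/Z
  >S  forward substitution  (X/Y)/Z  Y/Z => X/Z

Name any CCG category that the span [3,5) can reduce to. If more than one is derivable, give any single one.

PP\NP

[0,5] S   <
  [0,1] "chased" : N\NP
  [1,5] S\(N\NP)   >
    [1,2] "here" : (S\(N\NP))/PP
    [2,5] PP   <
      [2,3] "built" : NP
      [3,5] PP\NP   >
        [3,4] "some" : (PP\NP)/N
        [4,5] "ate" : N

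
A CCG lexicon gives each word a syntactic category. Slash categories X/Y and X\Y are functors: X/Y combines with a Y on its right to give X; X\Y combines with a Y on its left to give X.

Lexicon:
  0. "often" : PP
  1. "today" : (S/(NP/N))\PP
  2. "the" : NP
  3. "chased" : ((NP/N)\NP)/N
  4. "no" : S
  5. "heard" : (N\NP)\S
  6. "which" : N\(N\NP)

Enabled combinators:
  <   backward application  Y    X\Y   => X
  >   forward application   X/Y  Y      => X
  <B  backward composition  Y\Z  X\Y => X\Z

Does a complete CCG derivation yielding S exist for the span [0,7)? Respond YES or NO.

[0,7] S   >
  [0,2] S/(NP/N)   <
    [0,1] "often" : PP
    [1,2] "today" : (S/(NP/N))\PP
  [2,7] NP/N   <
    [2,3] "the" : NP
    [3,7] (NP/N)\NP   >
      [3,4] "chased" : ((NP/N)\NP)/N
      [4,7] N   <
        [4,5] "no" : S
        [5,7] N\S   <B
          [5,6] "heard" : (N\NP)\S
          [6,7] "which" : N\(N\NP)

YES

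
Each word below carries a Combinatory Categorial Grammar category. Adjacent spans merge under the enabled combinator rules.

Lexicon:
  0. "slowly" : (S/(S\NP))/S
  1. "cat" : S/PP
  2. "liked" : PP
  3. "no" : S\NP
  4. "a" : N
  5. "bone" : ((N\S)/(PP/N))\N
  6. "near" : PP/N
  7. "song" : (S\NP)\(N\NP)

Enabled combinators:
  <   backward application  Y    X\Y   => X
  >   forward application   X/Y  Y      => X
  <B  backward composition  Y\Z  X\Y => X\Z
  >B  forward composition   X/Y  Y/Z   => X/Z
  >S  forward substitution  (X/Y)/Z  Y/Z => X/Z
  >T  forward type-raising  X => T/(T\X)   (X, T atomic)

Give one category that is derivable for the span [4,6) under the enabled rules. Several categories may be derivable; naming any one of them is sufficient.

(N\S)/(PP/N)

[0,8] S   >
  [0,3] S/(S\NP)   >
    [0,1] "slowly" : (S/(S\NP))/S
    [1,3] S   >
      [1,2] "cat" : S/PP
      [2,3] "liked" : PP
  [3,8] S\NP   <
    [3,7] N\NP   <B
      [3,4] "no" : S\NP
      [4,7] N\S   >
        [4,6] (N\S)/(PP/N)   <
          [4,5] "a" : N
          [5,6] "bone" : ((N\S)/(PP/N))\N
        [6,7] "near" : PP/N
    [7,8] "song" : (S\NP)\(N\NP)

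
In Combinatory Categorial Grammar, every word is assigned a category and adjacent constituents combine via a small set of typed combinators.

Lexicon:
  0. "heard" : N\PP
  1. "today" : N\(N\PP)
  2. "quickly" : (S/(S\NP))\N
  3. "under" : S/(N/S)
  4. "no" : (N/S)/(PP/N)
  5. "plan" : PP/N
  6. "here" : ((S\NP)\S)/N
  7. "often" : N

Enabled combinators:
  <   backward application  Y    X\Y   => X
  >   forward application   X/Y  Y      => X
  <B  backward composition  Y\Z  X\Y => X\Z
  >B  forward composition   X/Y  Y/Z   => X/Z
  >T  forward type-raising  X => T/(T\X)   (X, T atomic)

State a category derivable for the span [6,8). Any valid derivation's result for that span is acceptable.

(S\NP)\S

[0,8] S   >
  [0,3] S/(S\NP)   <
    [0,2] N   <
      [0,1] "heard" : N\PP
      [1,2] "today" : N\(N\PP)
    [2,3] "quickly" : (S/(S\NP))\N
  [3,8] S\NP   <
    [3,6] S   >
      [3,4] "under" : S/(N/S)
      [4,6] N/S   >
        [4,5] "no" : (N/S)/(PP/N)
        [5,6] "plan" : PP/N
    [6,8] (S\NP)\S   >
      [6,7] "here" : ((S\NP)\S)/N
      [7,8] "often" : N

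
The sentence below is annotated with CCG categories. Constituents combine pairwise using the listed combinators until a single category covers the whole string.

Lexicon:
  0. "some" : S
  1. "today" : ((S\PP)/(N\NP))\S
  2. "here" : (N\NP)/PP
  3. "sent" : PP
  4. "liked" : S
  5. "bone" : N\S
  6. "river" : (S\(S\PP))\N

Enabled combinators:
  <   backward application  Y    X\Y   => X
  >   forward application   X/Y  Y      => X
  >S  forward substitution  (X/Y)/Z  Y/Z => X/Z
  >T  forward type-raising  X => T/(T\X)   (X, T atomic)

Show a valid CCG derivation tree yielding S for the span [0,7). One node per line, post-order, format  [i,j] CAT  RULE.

[0,7] S   <
  [0,4] S\PP   >
    [0,2] (S\PP)/(N\NP)   <
      [0,1] "some" : S
      [1,2] "today" : ((S\PP)/(N\NP))\S
    [2,4] N\NP   >
      [2,3] "here" : (N\NP)/PP
      [3,4] "sent" : PP
  [4,7] S\(S\PP)   <
    [4,6] N   <
      [4,5] "liked" : S
      [5,6] "bone" : N\S
    [6,7] "river" : (S\(S\PP))\N

[0,1] S  lex  "some"
[1,2] ((S\PP)/(N\NP))\S  lex  "today"
[0,2] (S\PP)/(N\NP)  <  k=1
[2,3] (N\NP)/PP  lex  "here"
[3,4] PP  lex  "sent"
[2,4] N\NP  >  k=3
[0,4] S\PP  >  k=2
[4,5] S  lex  "liked"
[5,6] N\S  lex  "bone"
[4,6] N  <  k=5
[6,7] (S\(S\PP))\N  lex  "river"
[4,7] S\(S\PP)  <  k=6
[0,7] S  <  k=4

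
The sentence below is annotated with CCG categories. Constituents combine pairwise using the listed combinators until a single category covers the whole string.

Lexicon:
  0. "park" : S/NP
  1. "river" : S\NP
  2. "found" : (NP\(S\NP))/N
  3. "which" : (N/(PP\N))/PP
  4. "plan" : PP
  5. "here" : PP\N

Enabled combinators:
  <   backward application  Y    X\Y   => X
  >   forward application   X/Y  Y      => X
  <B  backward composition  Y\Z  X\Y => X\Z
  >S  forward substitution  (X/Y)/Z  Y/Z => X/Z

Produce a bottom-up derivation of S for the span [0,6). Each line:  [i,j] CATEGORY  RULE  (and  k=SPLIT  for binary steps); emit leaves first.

[0,1] S/NP  lex  "park"
[1,2] S\NP  lex  "river"
[2,3] (NP\(S\NP))/N  lex  "found"
[3,4] (N/(PP\N))/PP  lex  "which"
[4,5] PP  lex  "plan"
[3,5] N/(PP\N)  >  k=4
[5,6] PP\N  lex  "here"
[3,6] N  >  k=5
[2,6] NP\(S\NP)  >  k=3
[1,6] NP  <  k=2
[0,6] S  >  k=1

[0,6] S   >
  [0,1] "park" : S/NP
  [1,6] NP   <
    [1,2] "river" : S\NP
    [2,6] NP\(S\NP)   >
      [2,3] "found" : (NP\(S\NP))/N
      [3,6] N   >
        [3,5] N/(PP\N)   >
          [3,4] "which" : (N/(PP\N))/PP
          [4,5] "plan" : PP
        [5,6] "here" : PP\N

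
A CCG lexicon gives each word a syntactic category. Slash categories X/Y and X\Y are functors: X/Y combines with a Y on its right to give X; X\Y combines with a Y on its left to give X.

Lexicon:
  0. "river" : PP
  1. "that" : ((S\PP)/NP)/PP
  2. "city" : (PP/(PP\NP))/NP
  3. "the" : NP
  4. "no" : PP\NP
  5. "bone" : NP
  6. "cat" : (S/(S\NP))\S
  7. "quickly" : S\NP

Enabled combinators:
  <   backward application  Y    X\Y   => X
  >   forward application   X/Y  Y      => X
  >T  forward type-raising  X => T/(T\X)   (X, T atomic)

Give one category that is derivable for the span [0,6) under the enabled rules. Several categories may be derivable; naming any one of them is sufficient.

S

[0,8] S   >
  [0,7] S/(S\NP)   <
    [0,6] S   >
      [0,1] S/(S\PP)   >T
        [0,1] "river" : PP
      [1,6] S\PP   >
        [1,5] (S\PP)/NP   >
          [1,2] "that" : ((S\PP)/NP)/PP
          [2,5] PP   >
            [2,4] PP/(PP\NP)   >
              [2,3] "city" : (PP/(PP\NP))/NP
              [3,4] "the" : NP
            [4,5] "no" : PP\NP
        [5,6] "bone" : NP
    [6,7] "cat" : (S/(S\NP))\S
  [7,8] "quickly" : S\NP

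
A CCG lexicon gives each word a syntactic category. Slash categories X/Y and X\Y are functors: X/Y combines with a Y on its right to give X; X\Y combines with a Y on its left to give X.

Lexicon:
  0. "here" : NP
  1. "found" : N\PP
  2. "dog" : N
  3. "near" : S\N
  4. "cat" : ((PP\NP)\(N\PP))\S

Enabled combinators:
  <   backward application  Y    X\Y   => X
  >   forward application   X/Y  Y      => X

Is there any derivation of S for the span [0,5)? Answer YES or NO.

NO

NP N\PP N S\N ((PP\NP)\(N\PP))\S
CKY chart[0,5] = {PP}; S ∉ chart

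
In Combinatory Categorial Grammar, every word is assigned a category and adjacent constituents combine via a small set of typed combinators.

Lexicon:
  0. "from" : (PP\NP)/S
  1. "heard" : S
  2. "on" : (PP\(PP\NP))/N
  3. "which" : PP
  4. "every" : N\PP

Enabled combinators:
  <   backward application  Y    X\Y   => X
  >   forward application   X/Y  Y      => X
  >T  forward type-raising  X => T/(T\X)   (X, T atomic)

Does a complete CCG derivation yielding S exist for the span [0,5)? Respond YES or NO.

NO

(PP\NP)/S S (PP\(PP\NP))/N PP N\PP
CKY chart[0,5] = {N/(N\PP), NP/(NP\PP), PP, PP/(PP\PP), S/(S\PP)}; S ∉ chart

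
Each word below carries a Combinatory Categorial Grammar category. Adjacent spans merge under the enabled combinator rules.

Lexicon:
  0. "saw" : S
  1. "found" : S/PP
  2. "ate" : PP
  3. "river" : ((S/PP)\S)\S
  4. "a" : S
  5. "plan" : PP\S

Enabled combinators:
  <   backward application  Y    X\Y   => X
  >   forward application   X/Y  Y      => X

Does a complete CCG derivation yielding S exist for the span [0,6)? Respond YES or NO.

[0,6] S   >
  [0,4] S/PP   <
    [0,1] "saw" : S
    [1,4] (S/PP)\S   <
      [1,3] S   >
        [1,2] "found" : S/PP
        [2,3] "ate" : PP
      [3,4] "river" : ((S/PP)\S)\S
  [4,6] PP   <
    [4,5] "a" : S
    [5,6] "plan" : PP\S

YES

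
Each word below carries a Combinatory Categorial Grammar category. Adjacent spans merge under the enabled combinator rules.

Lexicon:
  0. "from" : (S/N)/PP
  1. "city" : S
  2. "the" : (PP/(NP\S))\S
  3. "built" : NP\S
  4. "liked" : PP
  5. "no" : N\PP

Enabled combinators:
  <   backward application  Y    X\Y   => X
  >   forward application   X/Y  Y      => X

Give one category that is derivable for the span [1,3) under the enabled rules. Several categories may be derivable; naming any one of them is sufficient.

[0,6] S   >
  [0,4] S/N   >
    [0,1] "from" : (S/N)/PP
    [1,4] PP   >
      [1,3] PP/(NP\S)   <
        [1,2] "city" : S
        [2,3] "the" : (PP/(NP\S))\S
      [3,4] "built" : NP\S
  [4,6] N   <
    [4,5] "liked" : PP
    [5,6] "no" : N\PP

PP/(NP\S)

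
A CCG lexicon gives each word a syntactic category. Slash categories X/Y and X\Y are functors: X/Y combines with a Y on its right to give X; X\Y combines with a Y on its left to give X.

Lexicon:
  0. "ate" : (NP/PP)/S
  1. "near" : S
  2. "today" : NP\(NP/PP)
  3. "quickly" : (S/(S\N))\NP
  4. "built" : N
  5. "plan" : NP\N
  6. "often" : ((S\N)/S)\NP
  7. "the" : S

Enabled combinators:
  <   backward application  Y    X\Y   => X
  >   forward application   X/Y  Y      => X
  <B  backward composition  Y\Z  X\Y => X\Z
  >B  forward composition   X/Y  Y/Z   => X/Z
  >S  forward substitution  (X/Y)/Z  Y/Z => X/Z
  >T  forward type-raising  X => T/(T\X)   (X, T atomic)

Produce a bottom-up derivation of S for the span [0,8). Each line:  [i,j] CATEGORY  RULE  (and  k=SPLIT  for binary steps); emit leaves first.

[0,8] S   >
  [0,4] S/(S\N)   <
    [0,3] NP   <
      [0,2] NP/PP   >
        [0,1] "ate" : (NP/PP)/S
        [1,2] "near" : S
      [2,3] "today" : NP\(NP/PP)
    [3,4] "quickly" : (S/(S\N))\NP
  [4,8] S\N   >
    [4,7] (S\N)/S   <
      [4,6] NP   <
        [4,5] "built" : N
        [5,6] "plan" : NP\N
      [6,7] "often" : ((S\N)/S)\NP
    [7,8] "the" : S

[0,1] (NP/PP)/S  lex  "ate"
[1,2] S  lex  "near"
[0,2] NP/PP  >  k=1
[2,3] NP\(NP/PP)  lex  "today"
[0,3] NP  <  k=2
[3,4] (S/(S\N))\NP  lex  "quickly"
[0,4] S/(S\N)  <  k=3
[4,5] N  lex  "built"
[5,6] NP\N  lex  "plan"
[4,6] NP  <  k=5
[6,7] ((S\N)/S)\NP  lex  "often"
[4,7] (S\N)/S  <  k=6
[7,8] S  lex  "the"
[4,8] S\N  >  k=7
[0,8] S  >  k=4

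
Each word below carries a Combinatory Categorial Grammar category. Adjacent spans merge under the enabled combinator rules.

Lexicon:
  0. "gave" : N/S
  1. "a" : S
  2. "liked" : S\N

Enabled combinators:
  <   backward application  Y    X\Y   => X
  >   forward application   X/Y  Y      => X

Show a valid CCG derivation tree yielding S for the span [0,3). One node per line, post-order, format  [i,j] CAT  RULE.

[0,3] S   <
  [0,2] N   >
    [0,1] "gave" : N/S
    [1,2] "a" : S
  [2,3] "liked" : S\N

[0,1] N/S  lex  "gave"
[1,2] S  lex  "a"
[0,2] N  >  k=1
[2,3] S\N  lex  "liked"
[0,3] S  <  k=2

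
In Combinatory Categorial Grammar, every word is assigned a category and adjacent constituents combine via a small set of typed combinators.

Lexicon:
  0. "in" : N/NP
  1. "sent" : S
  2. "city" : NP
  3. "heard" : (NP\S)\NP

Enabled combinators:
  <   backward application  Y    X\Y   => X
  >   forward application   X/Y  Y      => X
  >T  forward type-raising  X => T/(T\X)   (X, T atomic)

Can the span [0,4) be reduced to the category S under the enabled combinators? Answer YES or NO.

NO

N/NP S NP (NP\S)\NP
CKY chart[0,4] = {N, N/(N\N), NP/(NP\N), PP/(PP\N), S/(S\N)}; S ∉ chart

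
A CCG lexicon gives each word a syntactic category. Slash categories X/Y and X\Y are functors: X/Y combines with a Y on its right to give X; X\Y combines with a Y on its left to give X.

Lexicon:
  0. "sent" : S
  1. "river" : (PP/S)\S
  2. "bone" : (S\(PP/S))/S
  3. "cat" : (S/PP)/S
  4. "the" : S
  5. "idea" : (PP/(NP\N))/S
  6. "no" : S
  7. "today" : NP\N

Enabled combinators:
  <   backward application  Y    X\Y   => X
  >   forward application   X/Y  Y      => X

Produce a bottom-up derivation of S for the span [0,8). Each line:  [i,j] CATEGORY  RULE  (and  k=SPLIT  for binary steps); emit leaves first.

[0,1] S  lex  "sent"
[1,2] (PP/S)\S  lex  "river"
[0,2] PP/S  <  k=1
[2,3] (S\(PP/S))/S  lex  "bone"
[3,4] (S/PP)/S  lex  "cat"
[4,5] S  lex  "the"
[3,5] S/PP  >  k=4
[5,6] (PP/(NP\N))/S  lex  "idea"
[6,7] S  lex  "no"
[5,7] PP/(NP\N)  >  k=6
[7,8] NP\N  lex  "today"
[5,8] PP  >  k=7
[3,8] S  >  k=5
[2,8] S\(PP/S)  >  k=3
[0,8] S  <  k=2

[0,8] S   <
  [0,2] PP/S   <
    [0,1] "sent" : S
    [1,2] "river" : (PP/S)\S
  [2,8] S\(PP/S)   >
    [2,3] "bone" : (S\(PP/S))/S
    [3,8] S   >
      [3,5] S/PP   >
        [3,4] "cat" : (S/PP)/S
        [4,5] "the" : S
      [5,8] PP   >
        [5,7] PP/(NP\N)   >
          [5,6] "idea" : (PP/(NP\N))/S
          [6,7] "no" : S
        [7,8] "today" : NP\N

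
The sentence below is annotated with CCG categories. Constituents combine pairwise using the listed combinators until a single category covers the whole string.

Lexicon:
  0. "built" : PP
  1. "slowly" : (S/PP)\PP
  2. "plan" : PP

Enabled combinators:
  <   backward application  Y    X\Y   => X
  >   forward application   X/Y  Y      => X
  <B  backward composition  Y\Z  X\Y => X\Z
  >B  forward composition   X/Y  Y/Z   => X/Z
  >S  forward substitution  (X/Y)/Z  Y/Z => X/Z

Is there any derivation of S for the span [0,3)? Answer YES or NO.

[0,3] S   >
  [0,2] S/PP   <
    [0,1] "built" : PP
    [1,2] "slowly" : (S/PP)\PP
  [2,3] "plan" : PP

YES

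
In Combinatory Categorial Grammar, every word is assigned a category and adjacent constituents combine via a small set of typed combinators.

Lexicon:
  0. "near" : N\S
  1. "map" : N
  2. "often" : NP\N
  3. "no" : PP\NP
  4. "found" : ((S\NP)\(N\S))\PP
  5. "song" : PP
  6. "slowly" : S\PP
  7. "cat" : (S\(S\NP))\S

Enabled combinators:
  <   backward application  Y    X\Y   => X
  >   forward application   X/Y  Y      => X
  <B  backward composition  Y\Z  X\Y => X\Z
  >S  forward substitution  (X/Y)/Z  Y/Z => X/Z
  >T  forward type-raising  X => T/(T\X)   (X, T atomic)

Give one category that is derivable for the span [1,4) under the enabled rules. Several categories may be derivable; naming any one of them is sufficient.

PP

[0,8] S   <
  [0,5] S\NP   <
    [0,1] "near" : N\S
    [1,5] (S\NP)\(N\S)   <
      [1,4] PP   >
        [1,2] PP/(PP\N)   >T
          [1,2] "map" : N
        [2,4] PP\N   <B
          [2,3] "often" : NP\N
          [3,4] "no" : PP\NP
      [4,5] "found" : ((S\NP)\(N\S))\PP
  [5,8] S\(S\NP)   <
    [5,7] S   <
      [5,6] "song" : PP
      [6,7] "slowly" : S\PP
    [7,8] "cat" : (S\(S\NP))\S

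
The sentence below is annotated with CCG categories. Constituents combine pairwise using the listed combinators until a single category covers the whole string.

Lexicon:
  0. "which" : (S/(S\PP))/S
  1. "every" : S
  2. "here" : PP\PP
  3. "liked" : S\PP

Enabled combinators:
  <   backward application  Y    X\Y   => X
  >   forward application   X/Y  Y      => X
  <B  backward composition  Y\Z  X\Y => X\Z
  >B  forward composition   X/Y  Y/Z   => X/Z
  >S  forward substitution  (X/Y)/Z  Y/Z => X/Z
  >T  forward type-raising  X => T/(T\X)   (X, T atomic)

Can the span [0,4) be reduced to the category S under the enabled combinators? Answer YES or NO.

YES

[0,4] S   >
  [0,2] S/(S\PP)   >
    [0,1] "which" : (S/(S\PP))/S
    [1,2] "every" : S
  [2,4] S\PP   <B
    [2,3] "here" : PP\PP
    [3,4] "liked" : S\PP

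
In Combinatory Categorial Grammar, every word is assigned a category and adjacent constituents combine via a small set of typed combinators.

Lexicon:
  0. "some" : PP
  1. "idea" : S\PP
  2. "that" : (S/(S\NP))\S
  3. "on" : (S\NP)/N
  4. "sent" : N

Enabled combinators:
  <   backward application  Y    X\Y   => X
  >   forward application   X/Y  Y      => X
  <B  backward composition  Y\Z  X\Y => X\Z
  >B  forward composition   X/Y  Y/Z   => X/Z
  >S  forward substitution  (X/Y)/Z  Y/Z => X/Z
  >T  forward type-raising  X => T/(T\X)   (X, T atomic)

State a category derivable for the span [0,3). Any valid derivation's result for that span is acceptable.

[0,5] S   >
  [0,3] S/(S\NP)   <
    [0,2] S   <
      [0,1] "some" : PP
      [1,2] "idea" : S\PP
    [2,3] "that" : (S/(S\NP))\S
  [3,5] S\NP   >
    [3,4] "on" : (S\NP)/N
    [4,5] "sent" : N

S/(S\NP)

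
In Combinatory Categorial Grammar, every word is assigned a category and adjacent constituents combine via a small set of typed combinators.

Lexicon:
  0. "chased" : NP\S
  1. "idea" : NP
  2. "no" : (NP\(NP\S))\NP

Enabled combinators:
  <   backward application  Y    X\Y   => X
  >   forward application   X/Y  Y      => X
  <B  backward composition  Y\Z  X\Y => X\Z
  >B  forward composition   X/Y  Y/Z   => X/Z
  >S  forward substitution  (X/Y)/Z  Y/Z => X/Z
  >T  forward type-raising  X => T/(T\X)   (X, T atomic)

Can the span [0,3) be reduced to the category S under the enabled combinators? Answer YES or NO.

NP\S NP (NP\(NP\S))\NP
CKY chart[0,3] = {N/(N\NP), NP, NP/(NP\NP), PP/(PP\NP), S/(S\NP)}; S ∉ chart

NO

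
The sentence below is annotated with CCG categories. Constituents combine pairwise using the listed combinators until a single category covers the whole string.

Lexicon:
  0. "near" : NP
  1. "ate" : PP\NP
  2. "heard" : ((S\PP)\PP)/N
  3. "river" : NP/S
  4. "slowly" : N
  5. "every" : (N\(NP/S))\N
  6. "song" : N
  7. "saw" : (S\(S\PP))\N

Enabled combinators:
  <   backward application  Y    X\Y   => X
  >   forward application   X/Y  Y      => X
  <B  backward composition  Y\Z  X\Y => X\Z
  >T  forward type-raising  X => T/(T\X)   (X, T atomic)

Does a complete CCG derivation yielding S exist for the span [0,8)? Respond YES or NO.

YES

[0,8] S   <
  [0,6] S\PP   <
    [0,2] PP   >
      [0,1] PP/(PP\NP)   >T
        [0,1] "near" : NP
      [1,2] "ate" : PP\NP
    [2,6] (S\PP)\PP   >
      [2,3] "heard" : ((S\PP)\PP)/N
      [3,6] N   <
        [3,4] "river" : NP/S
        [4,6] N\(NP/S)   <
          [4,5] "slowly" : N
          [5,6] "every" : (N\(NP/S))\N
  [6,8] S\(S\PP)   <
    [6,7] "song" : N
    [7,8] "saw" : (S\(S\PP))\N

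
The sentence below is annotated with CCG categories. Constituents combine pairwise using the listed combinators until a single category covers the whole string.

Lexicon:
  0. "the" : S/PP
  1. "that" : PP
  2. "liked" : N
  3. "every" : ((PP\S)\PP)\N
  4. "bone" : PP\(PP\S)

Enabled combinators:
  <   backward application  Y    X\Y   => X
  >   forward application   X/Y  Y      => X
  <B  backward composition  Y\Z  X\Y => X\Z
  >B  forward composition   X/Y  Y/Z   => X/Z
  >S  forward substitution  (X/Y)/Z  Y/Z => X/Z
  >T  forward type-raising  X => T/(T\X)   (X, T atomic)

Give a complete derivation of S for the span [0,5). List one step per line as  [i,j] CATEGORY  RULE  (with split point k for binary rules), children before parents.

[0,1] S/PP  lex  "the"
[1,2] PP  lex  "that"
[2,3] N  lex  "liked"
[3,4] ((PP\S)\PP)\N  lex  "every"
[2,4] (PP\S)\PP  <  k=3
[1,4] PP\S  <  k=2
[4,5] PP\(PP\S)  lex  "bone"
[1,5] PP  <  k=4
[0,5] S  >  k=1

[0,5] S   >
  [0,1] "the" : S/PP
  [1,5] PP   <
    [1,4] PP\S   <
      [1,2] "that" : PP
      [2,4] (PP\S)\PP   <
        [2,3] "liked" : N
        [3,4] "every" : ((PP\S)\PP)\N
    [4,5] "bone" : PP\(PP\S)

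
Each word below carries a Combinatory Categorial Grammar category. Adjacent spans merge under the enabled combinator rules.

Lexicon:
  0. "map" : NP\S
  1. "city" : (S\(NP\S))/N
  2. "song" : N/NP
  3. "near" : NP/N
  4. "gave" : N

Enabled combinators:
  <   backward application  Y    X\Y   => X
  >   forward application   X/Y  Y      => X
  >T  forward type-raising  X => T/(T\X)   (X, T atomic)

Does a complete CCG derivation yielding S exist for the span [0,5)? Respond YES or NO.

YES

[0,5] S   <
  [0,1] "map" : NP\S
  [1,5] S\(NP\S)   >
    [1,2] "city" : (S\(NP\S))/N
    [2,5] N   >
      [2,3] "song" : N/NP
      [3,5] NP   >
        [3,4] "near" : NP/N
        [4,5] "gave" : N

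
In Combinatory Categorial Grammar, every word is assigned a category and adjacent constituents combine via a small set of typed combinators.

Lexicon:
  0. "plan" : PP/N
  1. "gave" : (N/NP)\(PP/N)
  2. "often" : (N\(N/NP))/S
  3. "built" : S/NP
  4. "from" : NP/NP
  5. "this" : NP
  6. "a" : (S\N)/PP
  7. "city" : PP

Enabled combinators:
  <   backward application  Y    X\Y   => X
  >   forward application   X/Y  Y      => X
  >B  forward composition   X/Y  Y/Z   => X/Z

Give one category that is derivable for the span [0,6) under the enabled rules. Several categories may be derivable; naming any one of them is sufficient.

[0,8] S   <
  [0,6] N   <
    [0,2] N/NP   <
      [0,1] "plan" : PP/N
      [1,2] "gave" : (N/NP)\(PP/N)
    [2,6] N\(N/NP)   >
      [2,3] "often" : (N\(N/NP))/S
      [3,6] S   >
        [3,5] S/NP   >B
          [3,4] "built" : S/NP
          [4,5] "from" : NP/NP
        [5,6] "this" : NP
  [6,8] S\N   >
    [6,7] "a" : (S\N)/PP
    [7,8] "city" : PP

N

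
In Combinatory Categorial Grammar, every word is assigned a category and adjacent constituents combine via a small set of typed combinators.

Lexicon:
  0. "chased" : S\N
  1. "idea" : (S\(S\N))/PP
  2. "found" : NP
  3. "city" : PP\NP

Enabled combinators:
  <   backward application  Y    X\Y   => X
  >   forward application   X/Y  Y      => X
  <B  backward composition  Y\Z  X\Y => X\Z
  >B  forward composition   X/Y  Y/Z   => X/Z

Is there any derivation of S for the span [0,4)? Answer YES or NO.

YES

[0,4] S   <
  [0,1] "chased" : S\N
  [1,4] S\(S\N)   >
    [1,2] "idea" : (S\(S\N))/PP
    [2,4] PP   <
      [2,3] "found" : NP
      [3,4] "city" : PP\NP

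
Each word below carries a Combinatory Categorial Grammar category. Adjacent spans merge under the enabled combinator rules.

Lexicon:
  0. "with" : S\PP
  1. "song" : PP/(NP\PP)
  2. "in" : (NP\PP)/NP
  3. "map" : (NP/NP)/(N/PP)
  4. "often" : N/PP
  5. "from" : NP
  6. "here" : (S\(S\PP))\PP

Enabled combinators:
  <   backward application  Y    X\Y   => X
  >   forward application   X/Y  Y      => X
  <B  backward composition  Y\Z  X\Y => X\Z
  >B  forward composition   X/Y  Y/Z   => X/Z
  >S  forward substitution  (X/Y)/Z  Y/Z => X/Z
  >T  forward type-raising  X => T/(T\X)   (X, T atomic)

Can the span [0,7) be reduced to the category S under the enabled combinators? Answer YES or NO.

YES

[0,7] S   <
  [0,1] "with" : S\PP
  [1,7] S\(S\PP)   <
    [1,6] PP   >
      [1,5] PP/NP   >B
        [1,3] PP/NP   >B
          [1,2] "song" : PP/(NP\PP)
          [2,3] "in" : (NP\PP)/NP
        [3,5] NP/NP   >
          [3,4] "map" : (NP/NP)/(N/PP)
          [4,5] "often" : N/PP
      [5,6] "from" : NP
    [6,7] "here" : (S\(S\PP))\PP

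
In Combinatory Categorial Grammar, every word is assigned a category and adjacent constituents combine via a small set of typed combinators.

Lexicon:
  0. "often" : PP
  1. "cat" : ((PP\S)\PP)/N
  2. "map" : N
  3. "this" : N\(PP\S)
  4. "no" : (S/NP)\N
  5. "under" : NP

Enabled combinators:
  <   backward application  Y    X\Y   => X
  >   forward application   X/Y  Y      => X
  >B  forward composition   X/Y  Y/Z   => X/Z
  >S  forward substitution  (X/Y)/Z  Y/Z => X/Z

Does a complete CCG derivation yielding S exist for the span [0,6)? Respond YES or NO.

[0,6] S   >
  [0,5] S/NP   <
    [0,4] N   <
      [0,3] PP\S   <
        [0,1] "often" : PP
        [1,3] (PP\S)\PP   >
          [1,2] "cat" : ((PP\S)\PP)/N
          [2,3] "map" : N
      [3,4] "this" : N\(PP\S)
    [4,5] "no" : (S/NP)\N
  [5,6] "under" : NP

YES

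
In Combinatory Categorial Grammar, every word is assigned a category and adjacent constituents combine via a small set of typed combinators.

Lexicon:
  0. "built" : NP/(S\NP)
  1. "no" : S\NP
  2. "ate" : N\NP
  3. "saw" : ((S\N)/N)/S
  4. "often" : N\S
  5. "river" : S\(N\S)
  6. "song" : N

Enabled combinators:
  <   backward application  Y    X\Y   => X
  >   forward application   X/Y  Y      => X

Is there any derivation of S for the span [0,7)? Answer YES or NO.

[0,7] S   <
  [0,3] N   <
    [0,2] NP   >
      [0,1] "built" : NP/(S\NP)
      [1,2] "no" : S\NP
    [2,3] "ate" : N\NP
  [3,7] S\N   >
    [3,6] (S\N)/N   >
      [3,4] "saw" : ((S\N)/N)/S
      [4,6] S   <
        [4,5] "often" : N\S
        [5,6] "river" : S\(N\S)
    [6,7] "song" : N

YES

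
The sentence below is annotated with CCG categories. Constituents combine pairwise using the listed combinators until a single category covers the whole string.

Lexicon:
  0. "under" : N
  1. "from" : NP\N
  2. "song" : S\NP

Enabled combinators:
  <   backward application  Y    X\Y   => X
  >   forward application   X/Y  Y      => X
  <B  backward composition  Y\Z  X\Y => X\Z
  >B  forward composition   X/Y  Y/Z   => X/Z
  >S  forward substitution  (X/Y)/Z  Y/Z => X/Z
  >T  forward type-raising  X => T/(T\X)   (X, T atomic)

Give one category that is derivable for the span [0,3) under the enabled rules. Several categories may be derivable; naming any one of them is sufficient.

[0,3] S   <
  [0,2] NP   <
    [0,1] "under" : N
    [1,2] "from" : NP\N
  [2,3] "song" : S\NP

S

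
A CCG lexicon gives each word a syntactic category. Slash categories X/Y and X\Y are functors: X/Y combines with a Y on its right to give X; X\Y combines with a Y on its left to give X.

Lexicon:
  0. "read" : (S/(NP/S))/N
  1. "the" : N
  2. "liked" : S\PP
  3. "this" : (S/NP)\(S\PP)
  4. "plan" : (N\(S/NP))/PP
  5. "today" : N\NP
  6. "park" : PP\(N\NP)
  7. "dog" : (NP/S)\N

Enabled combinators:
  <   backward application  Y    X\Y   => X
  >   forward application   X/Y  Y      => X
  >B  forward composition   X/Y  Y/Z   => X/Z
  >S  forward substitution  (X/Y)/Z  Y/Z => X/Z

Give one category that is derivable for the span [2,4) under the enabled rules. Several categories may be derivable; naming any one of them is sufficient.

[0,8] S   >
  [0,2] S/(NP/S)   >
    [0,1] "read" : (S/(NP/S))/N
    [1,2] "the" : N
  [2,8] NP/S   <
    [2,7] N   <
      [2,4] S/NP   <
        [2,3] "liked" : S\PP
        [3,4] "this" : (S/NP)\(S\PP)
      [4,7] N\(S/NP)   >
        [4,5] "plan" : (N\(S/NP))/PP
        [5,7] PP   <
          [5,6] "today" : N\NP
          [6,7] "park" : PP\(N\NP)
    [7,8] "dog" : (NP/S)\N

S/NP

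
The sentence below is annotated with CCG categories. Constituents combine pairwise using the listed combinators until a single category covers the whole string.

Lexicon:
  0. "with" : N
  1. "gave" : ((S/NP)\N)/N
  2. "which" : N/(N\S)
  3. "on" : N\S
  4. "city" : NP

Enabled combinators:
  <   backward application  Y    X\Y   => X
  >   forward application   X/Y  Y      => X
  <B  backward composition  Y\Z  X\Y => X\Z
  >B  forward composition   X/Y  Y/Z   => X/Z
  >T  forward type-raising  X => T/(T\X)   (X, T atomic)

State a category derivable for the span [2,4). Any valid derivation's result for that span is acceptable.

N

[0,5] S   >
  [0,4] S/NP   <
    [0,1] "with" : N
    [1,4] (S/NP)\N   >
      [1,2] "gave" : ((S/NP)\N)/N
      [2,4] N   >
        [2,3] "which" : N/(N\S)
        [3,4] "on" : N\S
  [4,5] "city" : NP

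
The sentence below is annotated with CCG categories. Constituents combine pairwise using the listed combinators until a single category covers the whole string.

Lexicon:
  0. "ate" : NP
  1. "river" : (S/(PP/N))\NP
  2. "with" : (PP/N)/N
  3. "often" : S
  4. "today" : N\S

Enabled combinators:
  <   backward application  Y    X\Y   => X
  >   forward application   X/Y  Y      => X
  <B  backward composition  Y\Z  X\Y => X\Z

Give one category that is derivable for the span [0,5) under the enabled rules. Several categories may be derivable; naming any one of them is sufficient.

S

[0,5] S   >
  [0,2] S/(PP/N)   <
    [0,1] "ate" : NP
    [1,2] "river" : (S/(PP/N))\NP
  [2,5] PP/N   >
    [2,3] "with" : (PP/N)/N
    [3,5] N   <
      [3,4] "often" : S
      [4,5] "today" : N\S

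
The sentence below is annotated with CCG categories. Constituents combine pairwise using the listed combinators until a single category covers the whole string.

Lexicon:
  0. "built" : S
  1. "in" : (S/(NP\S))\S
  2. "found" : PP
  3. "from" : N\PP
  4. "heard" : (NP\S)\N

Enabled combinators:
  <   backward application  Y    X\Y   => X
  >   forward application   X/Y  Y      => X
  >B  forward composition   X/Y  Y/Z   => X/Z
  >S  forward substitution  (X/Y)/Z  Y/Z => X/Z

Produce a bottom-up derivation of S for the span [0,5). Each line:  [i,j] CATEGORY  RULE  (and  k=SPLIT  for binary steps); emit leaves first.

[0,1] S  lex  "built"
[1,2] (S/(NP\S))\S  lex  "in"
[0,2] S/(NP\S)  <  k=1
[2,3] PP  lex  "found"
[3,4] N\PP  lex  "from"
[2,4] N  <  k=3
[4,5] (NP\S)\N  lex  "heard"
[2,5] NP\S  <  k=4
[0,5] S  >  k=2

[0,5] S   >
  [0,2] S/(NP\S)   <
    [0,1] "built" : S
    [1,2] "in" : (S/(NP\S))\S
  [2,5] NP\S   <
    [2,4] N   <
      [2,3] "found" : PP
      [3,4] "from" : N\PP
    [4,5] "heard" : (NP\S)\N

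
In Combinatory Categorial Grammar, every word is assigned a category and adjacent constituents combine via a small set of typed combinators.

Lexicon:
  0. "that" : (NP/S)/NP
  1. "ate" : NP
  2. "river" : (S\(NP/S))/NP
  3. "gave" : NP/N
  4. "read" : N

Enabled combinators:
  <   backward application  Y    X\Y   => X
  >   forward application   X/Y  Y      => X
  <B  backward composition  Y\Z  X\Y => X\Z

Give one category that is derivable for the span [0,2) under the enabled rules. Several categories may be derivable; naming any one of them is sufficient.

[0,5] S   <
  [0,2] NP/S   >
    [0,1] "that" : (NP/S)/NP
    [1,2] "ate" : NP
  [2,5] S\(NP/S)   >
    [2,3] "river" : (S\(NP/S))/NP
    [3,5] NP   >
      [3,4] "gave" : NP/N
      [4,5] "read" : N

NP/S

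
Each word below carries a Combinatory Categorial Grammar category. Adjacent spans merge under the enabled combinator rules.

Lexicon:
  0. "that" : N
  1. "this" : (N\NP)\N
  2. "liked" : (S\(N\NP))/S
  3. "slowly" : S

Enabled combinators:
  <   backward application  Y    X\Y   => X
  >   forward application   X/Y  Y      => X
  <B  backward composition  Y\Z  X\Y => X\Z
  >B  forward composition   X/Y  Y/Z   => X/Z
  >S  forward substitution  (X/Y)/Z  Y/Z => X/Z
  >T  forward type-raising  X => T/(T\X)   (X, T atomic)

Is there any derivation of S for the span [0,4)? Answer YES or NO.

[0,4] S   <
  [0,2] N\NP   <
    [0,1] "that" : N
    [1,2] "this" : (N\NP)\N
  [2,4] S\(N\NP)   >
    [2,3] "liked" : (S\(N\NP))/S
    [3,4] "slowly" : S

YES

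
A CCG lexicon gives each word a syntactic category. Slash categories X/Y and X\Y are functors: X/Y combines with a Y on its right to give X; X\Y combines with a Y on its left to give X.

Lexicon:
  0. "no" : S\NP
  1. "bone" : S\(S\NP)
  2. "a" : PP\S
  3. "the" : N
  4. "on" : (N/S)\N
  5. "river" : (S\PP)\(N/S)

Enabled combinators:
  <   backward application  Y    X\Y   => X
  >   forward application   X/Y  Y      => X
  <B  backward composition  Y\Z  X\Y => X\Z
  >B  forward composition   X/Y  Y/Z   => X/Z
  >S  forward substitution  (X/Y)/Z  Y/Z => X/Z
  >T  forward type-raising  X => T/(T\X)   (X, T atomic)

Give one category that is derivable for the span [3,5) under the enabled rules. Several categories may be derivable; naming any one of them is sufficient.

N/S

[0,6] S   <
  [0,3] PP   <
    [0,2] S   <
      [0,1] "no" : S\NP
      [1,2] "bone" : S\(S\NP)
    [2,3] "a" : PP\S
  [3,6] S\PP   <
    [3,5] N/S   <
      [3,4] "the" : N
      [4,5] "on" : (N/S)\N
    [5,6] "river" : (S\PP)\(N/S)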